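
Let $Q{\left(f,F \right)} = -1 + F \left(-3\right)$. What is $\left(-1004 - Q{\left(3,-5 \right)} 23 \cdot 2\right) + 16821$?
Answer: $15173$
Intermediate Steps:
$Q{\left(f,F \right)} = -1 - 3 F$
$\left(-1004 - Q{\left(3,-5 \right)} 23 \cdot 2\right) + 16821 = \left(-1004 - \left(-1 - -15\right) 23 \cdot 2\right) + 16821 = \left(-1004 - \left(-1 + 15\right) 23 \cdot 2\right) + 16821 = \left(-1004 - 14 \cdot 23 \cdot 2\right) + 16821 = \left(-1004 - 322 \cdot 2\right) + 16821 = \left(-1004 - 644\right) + 16821 = -1648 + 16821 = 15173$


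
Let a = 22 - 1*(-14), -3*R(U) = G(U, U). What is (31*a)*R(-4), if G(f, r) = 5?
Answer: -1860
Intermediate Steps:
R(U) = -5/3 (R(U) = -⅓*5 = -5/3)
a = 36 (a = 22 + 14 = 36)
(31*a)*R(-4) = (31*36)*(-5/3) = 1116*(-5/3) = -1860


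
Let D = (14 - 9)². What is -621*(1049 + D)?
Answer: -666954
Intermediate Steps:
D = 25 (D = 5² = 25)
-621*(1049 + D) = -621*(1049 + 25) = -621*1074 = -666954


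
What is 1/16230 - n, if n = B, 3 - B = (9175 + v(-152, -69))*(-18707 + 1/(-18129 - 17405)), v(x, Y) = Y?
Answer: -49120685924024873/288358410 ≈ -1.7035e+8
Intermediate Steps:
B = 3026536409368/17767 (B = 3 - (9175 - 69)*(-18707 + 1/(-18129 - 17405)) = 3 - 9106*(-18707 + 1/(-35534)) = 3 - 9106*(-18707 - 1/35534) = 3 - 9106*(-664734539)/35534 = 3 - 1*(-3026536356067/17767) = 3 + 3026536356067/17767 = 3026536409368/17767 ≈ 1.7035e+8)
n = 3026536409368/17767 ≈ 1.7035e+8
1/16230 - n = 1/16230 - 1*3026536409368/17767 = 1/16230 - 3026536409368/17767 = -49120685924024873/288358410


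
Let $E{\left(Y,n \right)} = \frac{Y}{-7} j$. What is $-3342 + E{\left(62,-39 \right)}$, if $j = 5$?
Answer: $- \frac{23704}{7} \approx -3386.3$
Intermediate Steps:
$E{\left(Y,n \right)} = - \frac{5 Y}{7}$ ($E{\left(Y,n \right)} = \frac{Y}{-7} \cdot 5 = Y \left(- \frac{1}{7}\right) 5 = - \frac{Y}{7} \cdot 5 = - \frac{5 Y}{7}$)
$-3342 + E{\left(62,-39 \right)} = -3342 - \frac{310}{7} = - \frac{23704}{7}$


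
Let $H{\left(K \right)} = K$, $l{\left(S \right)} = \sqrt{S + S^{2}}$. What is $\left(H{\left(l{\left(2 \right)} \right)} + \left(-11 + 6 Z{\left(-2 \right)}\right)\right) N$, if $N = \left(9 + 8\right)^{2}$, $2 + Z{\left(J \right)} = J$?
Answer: $-10115 + 289 \sqrt{6} \approx -9407.1$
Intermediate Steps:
$Z{\left(J \right)} = -2 + J$
$N = 289$ ($N = 17^{2} = 289$)
$\left(H{\left(l{\left(2 \right)} \right)} + \left(-11 + 6 Z{\left(-2 \right)}\right)\right) N = \left(\sqrt{2 \left(1 + 2\right)} + \left(-11 + 6 \left(-2 - 2\right)\right)\right) 289 = \left(\sqrt{2 \cdot 3} + \left(-11 + 6 \left(-4\right)\right)\right) 289 = \left(\sqrt{6} - 35\right) 289 = \left(-35 + \sqrt{6}\right) 289 = -10115 + 289 \sqrt{6}$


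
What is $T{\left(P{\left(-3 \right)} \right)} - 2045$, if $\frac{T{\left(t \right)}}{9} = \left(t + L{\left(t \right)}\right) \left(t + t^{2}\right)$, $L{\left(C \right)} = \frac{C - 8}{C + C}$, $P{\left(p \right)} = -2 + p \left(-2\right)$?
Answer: $-1415$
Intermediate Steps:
$P{\left(p \right)} = -2 - 2 p$
$L{\left(C \right)} = \frac{-8 + C}{2 C}$
$T{\left(t \right)} = 9 \left(t + t^{2}\right) \left(t + \frac{-8 + t}{2 t}\right)$ ($T{\left(t \right)} = 9 \left(t + \frac{-8 + t}{2 t}\right) \left(t + t^{2}\right) = 9 \left(t + t^{2}\right) \left(t + \frac{-8 + t}{2 t}\right)$)
$T{\left(P{\left(-3 \right)} \right)} - 2045 = \left(-36 + 9 \left(-2 - -6\right)^{3} - \frac{63 \left(-2 - -6\right)}{2} + \frac{27 \left(-2 - -6\right)^{2}}{2}\right) - 2045 = \left(-36 + 9 \left(-2 + 6\right)^{3} - \frac{63 \left(-2 + 6\right)}{2} + \frac{27 \left(-2 + 6\right)^{2}}{2}\right) - 2045 = \left(-36 + 9 \cdot 4^{3} - 126 + \frac{27 \cdot 4^{2}}{2}\right) - 2045 = \left(-36 + 9 \cdot 64 - 126 + \frac{27}{2} \cdot 16\right) - 2045 = \left(-36 + 576 - 126 + 216\right) - 2045 = 630 - 2045 = -1415$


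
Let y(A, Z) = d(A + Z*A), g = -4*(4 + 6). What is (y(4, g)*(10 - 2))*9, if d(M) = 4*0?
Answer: 0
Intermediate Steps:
d(M) = 0
g = -40 (g = -4*10 = -40)
y(A, Z) = 0
(y(4, g)*(10 - 2))*9 = (0*(10 - 2))*9 = (0*8)*9 = 0*9 = 0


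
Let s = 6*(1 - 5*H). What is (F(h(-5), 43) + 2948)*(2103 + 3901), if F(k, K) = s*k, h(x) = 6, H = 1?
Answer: 16835216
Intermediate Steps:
s = -24 (s = 6*(1 - 5*1) = 6*(1 - 5) = 6*(-4) = -24)
F(k, K) = -24*k
(F(h(-5), 43) + 2948)*(2103 + 3901) = (-24*6 + 2948)*(2103 + 3901) = (-144 + 2948)*6004 = 2804*6004 = 16835216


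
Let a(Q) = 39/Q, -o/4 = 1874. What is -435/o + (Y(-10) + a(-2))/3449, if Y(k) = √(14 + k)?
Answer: 1369135/25853704 ≈ 0.052957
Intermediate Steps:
o = -7496 (o = -4*1874 = -7496)
-435/o + (Y(-10) + a(-2))/3449 = -435/(-7496) + (√(14 - 10) + 39/(-2))/3449 = -435*(-1/7496) + (√4 + 39*(-½))*(1/3449) = 435/7496 + (2 - 39/2)*(1/3449) = 435/7496 - 35/2*1/3449 = 435/7496 - 35/6898 = 1369135/25853704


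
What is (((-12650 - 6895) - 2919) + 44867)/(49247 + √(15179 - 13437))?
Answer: 1103280541/2425265267 - 22403*√1742/2425265267 ≈ 0.45453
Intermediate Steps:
(((-12650 - 6895) - 2919) + 44867)/(49247 + √(15179 - 13437)) = ((-19545 - 2919) + 44867)/(49247 + √1742) = (-22464 + 44867)/(49247 + √1742) = 22403/(49247 + √1742)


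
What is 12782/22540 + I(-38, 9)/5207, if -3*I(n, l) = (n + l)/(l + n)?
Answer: 14260363/25149810 ≈ 0.56702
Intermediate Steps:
I(n, l) = -⅓ (I(n, l) = -(n + l)/(3*(l + n)) = -(l + n)/(3*(l + n)) = -⅓*1 = -⅓)
12782/22540 + I(-38, 9)/5207 = 12782/22540 - ⅓/5207 = 12782*(1/22540) - ⅓*1/5207 = 913/1610 - 1/15621 = 14260363/25149810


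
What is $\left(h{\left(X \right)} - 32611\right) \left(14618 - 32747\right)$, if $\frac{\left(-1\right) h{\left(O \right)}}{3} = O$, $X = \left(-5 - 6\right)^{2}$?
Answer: $597785646$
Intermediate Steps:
$X = 121$ ($X = \left(-11\right)^{2} = 121$)
$h{\left(O \right)} = - 3 O$
$\left(h{\left(X \right)} - 32611\right) \left(14618 - 32747\right) = \left(\left(-3\right) 121 - 32611\right) \left(14618 - 32747\right) = \left(-363 - 32611\right) \left(-18129\right) = \left(-32974\right) \left(-18129\right) = 597785646$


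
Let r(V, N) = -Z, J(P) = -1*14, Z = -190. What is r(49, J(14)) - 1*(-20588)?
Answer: 20778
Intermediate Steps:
J(P) = -14
r(V, N) = 190 (r(V, N) = -1*(-190) = 190)
r(49, J(14)) - 1*(-20588) = 190 - 1*(-20588) = 190 + 20588 = 20778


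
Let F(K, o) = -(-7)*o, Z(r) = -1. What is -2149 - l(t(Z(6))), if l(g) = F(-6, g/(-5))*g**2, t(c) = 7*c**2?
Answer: -8344/5 ≈ -1668.8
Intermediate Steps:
F(K, o) = 7*o
l(g) = -7*g**3/5 (l(g) = (7*(g/(-5)))*g**2 = (7*(g*(-1/5)))*g**2 = (7*(-g/5))*g**2 = (-7*g/5)*g**2 = -7*g**3/5)
-2149 - l(t(Z(6))) = -2149 - (-7)*(7*(-1)**2)**3/5 = -2149 - (-7)*(7*1)**3/5 = -2149 - (-7)*7**3/5 = -2149 - (-7)*343/5 = -2149 - 1*(-2401/5) = -2149 + 2401/5 = -8344/5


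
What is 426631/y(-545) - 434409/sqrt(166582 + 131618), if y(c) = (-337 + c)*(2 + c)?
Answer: 426631/478926 - 144803*sqrt(2982)/9940 ≈ -794.62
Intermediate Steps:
426631/y(-545) - 434409/sqrt(166582 + 131618) = 426631/(-674 + (-545)**2 - 335*(-545)) - 434409/sqrt(166582 + 131618) = 426631/(-674 + 297025 + 182575) - 434409*sqrt(2982)/29820 = 426631/478926 - 434409*sqrt(2982)/29820 = 426631*(1/478926) - 144803*sqrt(2982)/9940 = 426631/478926 - 144803*sqrt(2982)/9940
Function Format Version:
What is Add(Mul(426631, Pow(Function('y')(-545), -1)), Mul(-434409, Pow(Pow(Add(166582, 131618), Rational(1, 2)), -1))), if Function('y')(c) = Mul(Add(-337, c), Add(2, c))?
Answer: Add(Rational(426631, 478926), Mul(Rational(-144803, 9940), Pow(2982, Rational(1, 2)))) ≈ -794.62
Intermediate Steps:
Add(Mul(426631, Pow(Function('y')(-545), -1)), Mul(-434409, Pow(Pow(Add(166582, 131618), Rational(1, 2)), -1))) = Add(Mul(426631, Pow(Add(-674, Pow(-545, 2), Mul(-335, -545)), -1)), Mul(-434409, Pow(Pow(Add(166582, 131618), Rational(1, 2)), -1))) = Add(Mul(426631, Pow(Add(-674, 297025, 182575), -1)), Mul(-434409, Pow(Pow(298200, Rational(1, 2)), -1))) = Add(Mul(426631, Pow(478926, -1)), Mul(-434409, Pow(Mul(10, Pow(2982, Rational(1, 2))), -1))) = Add(Mul(426631, Rational(1, 478926)), Mul(-434409, Mul(Rational(1, 29820), Pow(2982, Rational(1, 2))))) = Add(Rational(426631, 478926), Mul(Rational(-144803, 9940), Pow(2982, Rational(1, 2))))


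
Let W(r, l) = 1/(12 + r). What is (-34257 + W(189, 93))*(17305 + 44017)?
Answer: -422242197232/201 ≈ -2.1007e+9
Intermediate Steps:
(-34257 + W(189, 93))*(17305 + 44017) = (-34257 + 1/(12 + 189))*(17305 + 44017) = (-34257 + 1/201)*61322 = -6885656/201*61322 = -422242197232/201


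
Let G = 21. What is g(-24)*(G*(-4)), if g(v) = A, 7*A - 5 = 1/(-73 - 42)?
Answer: -6888/115 ≈ -59.896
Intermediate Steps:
A = 82/115 (A = 5/7 + 1/(7*(-73 - 42)) = 5/7 + (1/7)/(-115) = 5/7 + (1/7)*(-1/115) = 5/7 - 1/805 = 82/115 ≈ 0.71304)
g(v) = 82/115
g(-24)*(G*(-4)) = 82*(21*(-4))/115 = (82/115)*(-84) = -6888/115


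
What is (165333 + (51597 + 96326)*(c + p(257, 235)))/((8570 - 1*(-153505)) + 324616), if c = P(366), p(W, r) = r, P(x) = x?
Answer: 89067056/486691 ≈ 183.01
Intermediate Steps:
c = 366
(165333 + (51597 + 96326)*(c + p(257, 235)))/((8570 - 1*(-153505)) + 324616) = (165333 + (51597 + 96326)*(366 + 235))/((8570 - 1*(-153505)) + 324616) = (165333 + 147923*601)/((8570 + 153505) + 324616) = (165333 + 88901723)/(162075 + 324616) = 89067056/486691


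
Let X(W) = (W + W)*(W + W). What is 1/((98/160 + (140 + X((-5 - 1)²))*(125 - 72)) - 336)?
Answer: 80/22546929 ≈ 3.5482e-6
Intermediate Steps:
X(W) = 4*W² (X(W) = (2*W)*(2*W) = 4*W²)
1/((98/160 + (140 + X((-5 - 1)²))*(125 - 72)) - 336) = 1/((98/160 + (140 + 4*((-5 - 1)²)²)*(125 - 72)) - 336) = 1/((98*(1/160) + (140 + 4*((-6)²)²)*53) - 336) = 1/((49/80 + (140 + 4*36²)*53) - 336) = 1/((49/80 + (140 + 4*1296)*53) - 336) = 1/((49/80 + (140 + 5184)*53) - 336) = 1/((49/80 + 5324*53) - 336) = 1/((49/80 + 282172) - 336) = 1/(22573809/80 - 336) = 1/(22546929/80) = 80/22546929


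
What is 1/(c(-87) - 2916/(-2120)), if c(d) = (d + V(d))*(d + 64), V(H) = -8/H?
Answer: 46110/92232013 ≈ 0.00049993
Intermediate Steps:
c(d) = (64 + d)*(d - 8/d) (c(d) = (d - 8/d)*(d + 64) = (d - 8/d)*(64 + d) = (64 + d)*(d - 8/d))
1/(c(-87) - 2916/(-2120)) = 1/((-8 + (-87)² - 512/(-87) + 64*(-87)) - 2916/(-2120)) = 1/((-8 + 7569 - 512*(-1/87) - 5568) - 2916*(-1/2120)) = 1/((-8 + 7569 + 512/87 - 5568) + 729/530) = 1/(173903/87 + 729/530) = 1/(92232013/46110) = 46110/92232013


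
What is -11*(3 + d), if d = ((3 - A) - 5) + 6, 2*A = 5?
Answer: -99/2 ≈ -49.500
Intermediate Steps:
A = 5/2 (A = (½)*5 = 5/2 ≈ 2.5000)
d = 3/2 (d = ((3 - 1*5/2) - 5) + 6 = ((3 - 5/2) - 5) + 6 = (½ - 5) + 6 = -9/2 + 6 = 3/2 ≈ 1.5000)
-11*(3 + d) = -11*(3 + 3/2) = -11*9/2 = -99/2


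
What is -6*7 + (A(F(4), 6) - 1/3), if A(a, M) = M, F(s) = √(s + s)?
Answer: -109/3 ≈ -36.333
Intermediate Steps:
F(s) = √2*√s (F(s) = √(2*s) = √2*√s)
-6*7 + (A(F(4), 6) - 1/3) = -6*7 + (6 - 1/3) = -42 + (6 - 1*⅓) = -42 + (6 - ⅓) = -42 + 17/3 = -109/3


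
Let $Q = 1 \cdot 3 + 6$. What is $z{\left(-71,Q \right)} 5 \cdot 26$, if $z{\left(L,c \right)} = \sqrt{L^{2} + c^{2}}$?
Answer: $130 \sqrt{5122} \approx 9303.9$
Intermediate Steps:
$Q = 9$ ($Q = 3 + 6 = 9$)
$z{\left(-71,Q \right)} 5 \cdot 26 = \sqrt{\left(-71\right)^{2} + 9^{2}} \cdot 5 \cdot 26 = \sqrt{5041 + 81} \cdot 130 = \sqrt{5122} \cdot 130 = 130 \sqrt{5122}$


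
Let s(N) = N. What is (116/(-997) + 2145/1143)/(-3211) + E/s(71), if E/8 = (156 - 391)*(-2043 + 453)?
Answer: 3645989448593611/86600178717 ≈ 42101.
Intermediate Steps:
E = 2989200 (E = 8*((156 - 391)*(-2043 + 453)) = 8*(-235*(-1590)) = 8*373650 = 2989200)
(116/(-997) + 2145/1143)/(-3211) + E/s(71) = (116/(-997) + 2145/1143)/(-3211) + 2989200/71 = (116*(-1/997) + 2145*(1/1143))*(-1/3211) + 2989200*(1/71) = (-116/997 + 715/381)*(-1/3211) + 2989200/71 = (668659/379857)*(-1/3211) + 2989200/71 = -668659/1219720827 + 2989200/71 = 3645989448593611/86600178717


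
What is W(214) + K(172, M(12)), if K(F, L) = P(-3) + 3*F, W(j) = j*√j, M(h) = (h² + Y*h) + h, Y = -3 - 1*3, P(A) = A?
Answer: 513 + 214*√214 ≈ 3643.6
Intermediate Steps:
Y = -6 (Y = -3 - 3 = -6)
M(h) = h² - 5*h (M(h) = (h² - 6*h) + h = h² - 5*h)
W(j) = j^(3/2)
K(F, L) = -3 + 3*F
W(214) + K(172, M(12)) = 214^(3/2) + (-3 + 3*172) = 214*√214 + (-3 + 516) = 214*√214 + 513 = 513 + 214*√214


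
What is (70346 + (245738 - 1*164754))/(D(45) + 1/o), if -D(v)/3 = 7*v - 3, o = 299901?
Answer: -9076803666/56141467 ≈ -161.68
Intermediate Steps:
D(v) = 9 - 21*v (D(v) = -3*(7*v - 3) = -3*(-3 + 7*v) = 9 - 21*v)
(70346 + (245738 - 1*164754))/(D(45) + 1/o) = (70346 + (245738 - 1*164754))/((9 - 21*45) + 1/299901) = (70346 + (245738 - 164754))/((9 - 945) + 1/299901) = (70346 + 80984)/(-936 + 1/299901) = 151330/(-280707335/299901) = 151330*(-299901/280707335) = -9076803666/56141467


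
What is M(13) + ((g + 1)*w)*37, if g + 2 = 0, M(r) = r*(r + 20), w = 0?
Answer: 429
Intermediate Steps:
M(r) = r*(20 + r)
g = -2 (g = -2 + 0 = -2)
M(13) + ((g + 1)*w)*37 = 13*(20 + 13) + ((-2 + 1)*0)*37 = 13*33 - 1*0*37 = 429 + 0*37 = 429 + 0 = 429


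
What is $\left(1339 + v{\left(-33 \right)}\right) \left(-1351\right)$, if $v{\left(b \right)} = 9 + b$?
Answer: $-1776565$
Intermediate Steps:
$\left(1339 + v{\left(-33 \right)}\right) \left(-1351\right) = \left(1339 + \left(9 - 33\right)\right) \left(-1351\right) = \left(1339 - 24\right) \left(-1351\right) = 1315 \left(-1351\right) = -1776565$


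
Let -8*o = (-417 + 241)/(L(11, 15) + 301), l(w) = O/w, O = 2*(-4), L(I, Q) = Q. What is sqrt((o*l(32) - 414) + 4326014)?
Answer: sqrt(431937111862)/316 ≈ 2079.8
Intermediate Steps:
O = -8
l(w) = -8/w
o = 11/158 (o = -(-417 + 241)/(8*(15 + 301)) = -(-22)/316 = -1/8*(-44/79) = 11/158 ≈ 0.069620)
sqrt((o*l(32) - 414) + 4326014) = sqrt((11*(-8/32)/158 - 414) + 4326014) = sqrt((11*(-8*1/32)/158 - 414) + 4326014) = sqrt(((11/158)*(-1/4) - 414) + 4326014) = sqrt((-11/632 - 414) + 4326014) = sqrt(-261659/632 + 4326014) = sqrt(2733779189/632) = sqrt(431937111862)/316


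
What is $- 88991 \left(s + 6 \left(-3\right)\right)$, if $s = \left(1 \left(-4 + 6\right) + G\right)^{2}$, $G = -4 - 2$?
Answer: $177982$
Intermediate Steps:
$G = -6$ ($G = -4 - 2 = -6$)
$s = 16$ ($s = \left(1 \left(-4 + 6\right) - 6\right)^{2} = \left(1 \cdot 2 - 6\right)^{2} = \left(2 - 6\right)^{2} = \left(-4\right)^{2} = 16$)
$- 88991 \left(s + 6 \left(-3\right)\right) = - 88991 \left(16 + 6 \left(-3\right)\right) = - 88991 \left(16 - 18\right) = \left(-88991\right) \left(-2\right) = 177982$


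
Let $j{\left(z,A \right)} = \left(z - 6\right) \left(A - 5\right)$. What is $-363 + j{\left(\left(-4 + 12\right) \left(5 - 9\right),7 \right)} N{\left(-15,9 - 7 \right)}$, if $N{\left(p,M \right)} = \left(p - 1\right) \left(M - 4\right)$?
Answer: $-2795$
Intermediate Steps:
$N{\left(p,M \right)} = \left(-1 + p\right) \left(-4 + M\right)$
$j{\left(z,A \right)} = \left(-6 + z\right) \left(-5 + A\right)$
$-363 + j{\left(\left(-4 + 12\right) \left(5 - 9\right),7 \right)} N{\left(-15,9 - 7 \right)} = -363 + \left(30 - 42 - 5 \left(-4 + 12\right) \left(5 - 9\right) + 7 \left(-4 + 12\right) \left(5 - 9\right)\right) \left(4 - \left(9 - 7\right) - -60 + \left(9 - 7\right) \left(-15\right)\right) = -363 + \left(30 - 42 - 5 \cdot 8 \left(-4\right) + 7 \cdot 8 \left(-4\right)\right) \left(4 - \left(9 - 7\right) + 60 + \left(9 - 7\right) \left(-15\right)\right) = -363 + \left(30 - 42 - -160 + 7 \left(-32\right)\right) \left(4 - 2 + 60 + 2 \left(-15\right)\right) = -363 + \left(30 - 42 + 160 - 224\right) \left(4 - 2 + 60 - 30\right) = -363 - 2432 = -2795$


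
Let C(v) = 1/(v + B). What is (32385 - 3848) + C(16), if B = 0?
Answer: 456593/16 ≈ 28537.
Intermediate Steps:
C(v) = 1/v (C(v) = 1/(v + 0) = 1/v)
(32385 - 3848) + C(16) = (32385 - 3848) + 1/16 = 28537 + 1/16 = 456593/16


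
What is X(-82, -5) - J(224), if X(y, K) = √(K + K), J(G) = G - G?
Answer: I*√10 ≈ 3.1623*I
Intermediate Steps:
J(G) = 0
X(y, K) = √2*√K (X(y, K) = √(2*K) = √2*√K)
X(-82, -5) - J(224) = √2*√(-5) - 1*0 = √2*(I*√5) + 0 = I*√10 + 0 = I*√10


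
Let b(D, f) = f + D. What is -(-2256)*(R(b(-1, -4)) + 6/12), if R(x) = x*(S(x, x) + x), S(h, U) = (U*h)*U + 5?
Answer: 1411128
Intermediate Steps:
b(D, f) = D + f
S(h, U) = 5 + h*U² (S(h, U) = h*U² + 5 = 5 + h*U²)
R(x) = x*(5 + x + x³) (R(x) = x*((5 + x*x²) + x) = x*((5 + x³) + x) = x*(5 + x + x³))
-(-2256)*(R(b(-1, -4)) + 6/12) = -(-2256)*((-1 - 4)*(5 + (-1 - 4) + (-1 - 4)³) + 6/12) = -(-2256)*(-5*(5 - 5 + (-5)³) + 6*(1/12)) = -(-2256)*(-5*(5 - 5 - 125) + ½) = -(-2256)*(-5*(-125) + ½) = -(-2256)*(625 + ½) = -(-2256)*1251/2 = -752*(-3753/2) = 1411128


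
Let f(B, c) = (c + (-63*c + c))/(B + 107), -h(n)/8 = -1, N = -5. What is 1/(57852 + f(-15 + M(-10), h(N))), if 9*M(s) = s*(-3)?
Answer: 143/8272104 ≈ 1.7287e-5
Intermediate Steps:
M(s) = -s/3 (M(s) = (s*(-3))/9 = (-3*s)/9 = -s/3)
h(n) = 8 (h(n) = -8*(-1) = 8)
f(B, c) = -61*c/(107 + B) (f(B, c) = (c - 62*c)/(107 + B) = (-61*c)/(107 + B) = -61*c/(107 + B))
1/(57852 + f(-15 + M(-10), h(N))) = 1/(57852 - 61*8/(107 + (-15 - 1/3*(-10)))) = 1/(57852 - 61*8/(107 + (-15 + 10/3))) = 1/(57852 - 61*8/(107 - 35/3)) = 1/(57852 - 61*8/286/3) = 1/(57852 - 61*8*3/286) = 1/(57852 - 732/143) = 1/(8272104/143) = 143/8272104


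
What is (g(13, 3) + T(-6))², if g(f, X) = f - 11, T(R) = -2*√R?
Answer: 4*(1 - I*√6)² ≈ -20.0 - 19.596*I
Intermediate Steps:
g(f, X) = -11 + f
(g(13, 3) + T(-6))² = ((-11 + 13) - 2*I*√6)² = (2 - 2*I*√6)²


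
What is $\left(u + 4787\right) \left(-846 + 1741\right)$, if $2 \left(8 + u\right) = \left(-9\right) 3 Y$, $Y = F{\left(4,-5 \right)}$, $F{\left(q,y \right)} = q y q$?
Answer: $5243805$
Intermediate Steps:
$F{\left(q,y \right)} = y q^{2}$
$Y = -80$ ($Y = - 5 \cdot 4^{2} = \left(-5\right) 16 = -80$)
$u = 1072$ ($u = -8 + \frac{\left(-9\right) 3 \left(-80\right)}{2} = -8 + \frac{\left(-27\right) \left(-80\right)}{2} = -8 + \frac{1}{2} \cdot 2160 = -8 + 1080 = 1072$)
$\left(u + 4787\right) \left(-846 + 1741\right) = \left(1072 + 4787\right) \left(-846 + 1741\right) = 5859 \cdot 895 = 5243805$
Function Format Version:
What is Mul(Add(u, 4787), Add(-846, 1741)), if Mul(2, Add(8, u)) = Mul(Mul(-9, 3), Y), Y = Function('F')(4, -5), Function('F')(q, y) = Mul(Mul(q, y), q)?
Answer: 5243805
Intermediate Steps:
Function('F')(q, y) = Mul(y, Pow(q, 2))
Y = -80 (Y = Mul(-5, Pow(4, 2)) = Mul(-5, 16) = -80)
u = 1072 (u = Add(-8, Mul(Rational(1, 2), Mul(Mul(-9, 3), -80))) = Add(-8, Mul(Rational(1, 2), Mul(-27, -80))) = Add(-8, Mul(Rational(1, 2), 2160)) = Add(-8, 1080) = 1072)
Mul(Add(u, 4787), Add(-846, 1741)) = Mul(Add(1072, 4787), Add(-846, 1741)) = Mul(5859, 895) = 5243805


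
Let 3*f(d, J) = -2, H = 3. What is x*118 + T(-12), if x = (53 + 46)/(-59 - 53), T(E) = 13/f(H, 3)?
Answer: -6933/56 ≈ -123.80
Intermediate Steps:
f(d, J) = -2/3 (f(d, J) = (1/3)*(-2) = -2/3)
T(E) = -39/2 (T(E) = 13/(-2/3) = 13*(-3/2) = -39/2)
x = -99/112 (x = 99/(-112) = 99*(-1/112) = -99/112 ≈ -0.88393)
x*118 + T(-12) = -99/112*118 - 39/2 = -5841/56 - 39/2 = -6933/56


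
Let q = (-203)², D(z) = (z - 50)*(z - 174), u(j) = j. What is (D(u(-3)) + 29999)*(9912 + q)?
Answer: 2013144980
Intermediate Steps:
D(z) = (-174 + z)*(-50 + z) (D(z) = (-50 + z)*(-174 + z) = (-174 + z)*(-50 + z))
q = 41209
(D(u(-3)) + 29999)*(9912 + q) = ((8700 + (-3)² - 224*(-3)) + 29999)*(9912 + 41209) = ((8700 + 9 + 672) + 29999)*51121 = (9381 + 29999)*51121 = 39380*51121 = 2013144980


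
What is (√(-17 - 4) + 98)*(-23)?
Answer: -2254 - 23*I*√21 ≈ -2254.0 - 105.4*I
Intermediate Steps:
(√(-17 - 4) + 98)*(-23) = (√(-21) + 98)*(-23) = (I*√21 + 98)*(-23) = (98 + I*√21)*(-23) = -2254 - 23*I*√21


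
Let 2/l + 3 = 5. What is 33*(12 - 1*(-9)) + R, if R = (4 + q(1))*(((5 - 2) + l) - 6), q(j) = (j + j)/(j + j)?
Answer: 683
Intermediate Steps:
l = 1 (l = 2/(-3 + 5) = 2/2 = 2*(1/2) = 1)
q(j) = 1 (q(j) = (2*j)/((2*j)) = (2*j)*(1/(2*j)) = 1)
R = -10 (R = (4 + 1)*(((5 - 2) + 1) - 6) = 5*((3 + 1) - 6) = 5*(4 - 6) = 5*(-2) = -10)
33*(12 - 1*(-9)) + R = 33*(12 - 1*(-9)) - 10 = 33*(12 + 9) - 10 = 33*21 - 10 = 693 - 10 = 683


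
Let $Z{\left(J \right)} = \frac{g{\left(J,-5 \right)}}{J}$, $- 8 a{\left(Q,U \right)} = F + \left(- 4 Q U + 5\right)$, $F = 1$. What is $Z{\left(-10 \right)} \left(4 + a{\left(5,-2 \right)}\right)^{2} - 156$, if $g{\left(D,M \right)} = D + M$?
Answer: $- \frac{4845}{32} \approx -151.41$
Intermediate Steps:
$a{\left(Q,U \right)} = - \frac{3}{4} + \frac{Q U}{2}$ ($a{\left(Q,U \right)} = - \frac{1 + \left(- 4 Q U + 5\right)}{8} = - \frac{1 - \left(-5 + 4 Q U\right)}{8} = - \frac{6 - 4 Q U}{8} = - \frac{3}{4} + \frac{Q U}{2}$)
$Z{\left(J \right)} = \frac{-5 + J}{J}$ ($Z{\left(J \right)} = \frac{J - 5}{J} = \frac{-5 + J}{J}$)
$Z{\left(-10 \right)} \left(4 + a{\left(5,-2 \right)}\right)^{2} - 156 = \frac{-5 - 10}{-10} \left(4 + \left(- \frac{3}{4} + \frac{1}{2} \cdot 5 \left(-2\right)\right)\right)^{2} - 156 = \left(- \frac{1}{10}\right) \left(-15\right) \left(4 - \frac{23}{4}\right)^{2} - 156 = \frac{3 \left(4 - \frac{23}{4}\right)^{2}}{2} - 156 = \frac{3 \left(- \frac{7}{4}\right)^{2}}{2} - 156 = \frac{3}{2} \cdot \frac{49}{16} - 156 = \frac{147}{32} - 156 = - \frac{4845}{32}$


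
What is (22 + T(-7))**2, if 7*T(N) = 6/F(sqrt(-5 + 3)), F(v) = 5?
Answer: 602176/1225 ≈ 491.57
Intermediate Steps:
T(N) = 6/35 (T(N) = (6/5)/7 = (6*(1/5))/7 = (1/7)*(6/5) = 6/35)
(22 + T(-7))**2 = (22 + 6/35)**2 = (776/35)**2 = 602176/1225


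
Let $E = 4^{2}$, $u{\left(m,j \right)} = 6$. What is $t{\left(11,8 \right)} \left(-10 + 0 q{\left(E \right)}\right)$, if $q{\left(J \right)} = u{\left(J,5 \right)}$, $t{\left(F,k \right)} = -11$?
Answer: $110$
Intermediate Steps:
$E = 16$
$q{\left(J \right)} = 6$
$t{\left(11,8 \right)} \left(-10 + 0 q{\left(E \right)}\right) = - 11 \left(-10 + 0 \cdot 6\right) = - 11 \left(-10 + 0\right) = \left(-11\right) \left(-10\right) = 110$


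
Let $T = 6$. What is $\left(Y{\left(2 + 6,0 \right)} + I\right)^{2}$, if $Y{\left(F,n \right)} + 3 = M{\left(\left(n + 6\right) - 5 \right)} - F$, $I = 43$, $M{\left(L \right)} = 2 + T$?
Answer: $1600$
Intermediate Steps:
$M{\left(L \right)} = 8$ ($M{\left(L \right)} = 2 + 6 = 8$)
$Y{\left(F,n \right)} = 5 - F$ ($Y{\left(F,n \right)} = -3 - \left(-8 + F\right) = 5 - F$)
$\left(Y{\left(2 + 6,0 \right)} + I\right)^{2} = \left(\left(5 - \left(2 + 6\right)\right) + 43\right)^{2} = \left(\left(5 - 8\right) + 43\right)^{2} = \left(-3 + 43\right)^{2} = 40^{2} = 1600$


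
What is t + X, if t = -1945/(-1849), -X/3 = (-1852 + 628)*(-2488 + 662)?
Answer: -12397676183/1849 ≈ -6.7051e+6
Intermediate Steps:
X = -6705072 (X = -3*(-1852 + 628)*(-2488 + 662) = -(-3672)*(-1826) = -3*2235024 = -6705072)
t = 1945/1849 (t = -1945*(-1/1849) = 1945/1849 ≈ 1.0519)
t + X = 1945/1849 - 6705072 = -12397676183/1849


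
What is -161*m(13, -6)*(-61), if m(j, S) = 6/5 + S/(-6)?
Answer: 108031/5 ≈ 21606.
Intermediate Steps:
m(j, S) = 6/5 - S/6 (m(j, S) = 6*(⅕) + S*(-⅙) = 6/5 - S/6)
-161*m(13, -6)*(-61) = -161*(6/5 - ⅙*(-6))*(-61) = -161*(6/5 + 1)*(-61) = -161*11/5*(-61) = -1771/5*(-61) = 108031/5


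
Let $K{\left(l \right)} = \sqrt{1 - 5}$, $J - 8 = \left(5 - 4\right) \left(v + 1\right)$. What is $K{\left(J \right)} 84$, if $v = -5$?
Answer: $168 i \approx 168.0 i$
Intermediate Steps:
$J = 4$ ($J = 8 + \left(5 - 4\right) \left(-5 + 1\right) = 8 + 1 \left(-4\right) = 8 - 4 = 4$)
$K{\left(l \right)} = 2 i$ ($K{\left(l \right)} = \sqrt{-4} = 2 i$)
$K{\left(J \right)} 84 = 2 i 84 = 168 i$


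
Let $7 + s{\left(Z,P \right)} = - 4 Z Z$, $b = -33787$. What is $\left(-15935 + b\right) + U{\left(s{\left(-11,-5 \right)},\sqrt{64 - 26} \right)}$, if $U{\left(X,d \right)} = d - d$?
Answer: $-49722$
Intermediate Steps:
$s{\left(Z,P \right)} = -7 - 4 Z^{2}$ ($s{\left(Z,P \right)} = -7 + - 4 Z Z = -7 - 4 Z^{2}$)
$U{\left(X,d \right)} = 0$
$\left(-15935 + b\right) + U{\left(s{\left(-11,-5 \right)},\sqrt{64 - 26} \right)} = \left(-15935 - 33787\right) + 0 = -49722 + 0 = -49722$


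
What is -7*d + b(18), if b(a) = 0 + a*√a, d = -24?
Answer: 168 + 54*√2 ≈ 244.37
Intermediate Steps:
b(a) = a^(3/2) (b(a) = 0 + a^(3/2) = a^(3/2))
-7*d + b(18) = -7*(-24) + 18^(3/2) = 168 + 54*√2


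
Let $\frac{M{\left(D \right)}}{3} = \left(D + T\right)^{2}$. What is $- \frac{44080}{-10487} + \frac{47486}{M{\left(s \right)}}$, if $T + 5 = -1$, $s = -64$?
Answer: $\frac{572980841}{77079450} \approx 7.4336$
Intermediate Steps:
$T = -6$ ($T = -5 - 1 = -6$)
$M{\left(D \right)} = 3 \left(-6 + D\right)^{2}$ ($M{\left(D \right)} = 3 \left(D - 6\right)^{2} = 3 \left(-6 + D\right)^{2}$)
$- \frac{44080}{-10487} + \frac{47486}{M{\left(s \right)}} = - \frac{44080}{-10487} + \frac{47486}{3 \left(-6 - 64\right)^{2}} = \left(-44080\right) \left(- \frac{1}{10487}\right) + \frac{47486}{3 \left(-70\right)^{2}} = \frac{44080}{10487} + \frac{47486}{3 \cdot 4900} = \frac{44080}{10487} + \frac{47486}{14700} = \frac{44080}{10487} + 47486 \cdot \frac{1}{14700} = \frac{44080}{10487} + \frac{23743}{7350} = \frac{572980841}{77079450}$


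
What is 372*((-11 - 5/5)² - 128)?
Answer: 5952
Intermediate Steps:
372*((-11 - 5/5)² - 128) = 372*((-11 - 5*⅕)² - 128) = 372*((-11 - 1)² - 128) = 372*((-12)² - 128) = 372*(144 - 128) = 372*16 = 5952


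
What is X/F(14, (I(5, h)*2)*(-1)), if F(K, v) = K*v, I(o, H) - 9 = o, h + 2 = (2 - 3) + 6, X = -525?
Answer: 75/56 ≈ 1.3393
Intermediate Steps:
h = 3 (h = -2 + ((2 - 3) + 6) = -2 + (-1 + 6) = -2 + 5 = 3)
I(o, H) = 9 + o
X/F(14, (I(5, h)*2)*(-1)) = -525*(-1/(28*(9 + 5))) = -525/(14*((14*2)*(-1))) = -525/(14*(28*(-1))) = -525/(14*(-28)) = -525/(-392) = -525*(-1/392) = 75/56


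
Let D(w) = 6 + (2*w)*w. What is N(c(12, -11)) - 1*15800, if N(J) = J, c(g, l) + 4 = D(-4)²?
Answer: -14360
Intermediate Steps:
D(w) = 6 + 2*w²
c(g, l) = 1440 (c(g, l) = -4 + (6 + 2*(-4)²)² = -4 + (6 + 2*16)² = -4 + (6 + 32)² = -4 + 38² = -4 + 1444 = 1440)
N(c(12, -11)) - 1*15800 = 1440 - 1*15800 = 1440 - 15800 = -14360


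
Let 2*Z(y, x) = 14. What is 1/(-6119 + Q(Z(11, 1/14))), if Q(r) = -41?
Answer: -1/6160 ≈ -0.00016234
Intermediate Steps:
Z(y, x) = 7 (Z(y, x) = (½)*14 = 7)
1/(-6119 + Q(Z(11, 1/14))) = 1/(-6119 - 41) = 1/(-6160) = -1/6160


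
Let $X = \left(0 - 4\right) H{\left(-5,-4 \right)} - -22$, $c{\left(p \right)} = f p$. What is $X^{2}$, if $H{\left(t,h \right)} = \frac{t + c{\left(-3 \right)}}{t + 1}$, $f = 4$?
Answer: $25$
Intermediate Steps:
$c{\left(p \right)} = 4 p$
$H{\left(t,h \right)} = \frac{-12 + t}{1 + t}$ ($H{\left(t,h \right)} = \frac{t + 4 \left(-3\right)}{t + 1} = \frac{t - 12}{1 + t} = \frac{-12 + t}{1 + t}$)
$X = 5$ ($X = \left(0 - 4\right) \frac{-12 - 5}{1 - 5} - -22 = - 4 \frac{1}{-4} \left(-17\right) + 22 = - 4 \left(\left(- \frac{1}{4}\right) \left(-17\right)\right) + 22 = \left(-4\right) \frac{17}{4} + 22 = -17 + 22 = 5$)
$X^{2} = 5^{2} = 25$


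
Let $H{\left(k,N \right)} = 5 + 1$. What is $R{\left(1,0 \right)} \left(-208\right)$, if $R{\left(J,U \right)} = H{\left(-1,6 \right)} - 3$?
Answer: $-624$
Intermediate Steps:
$H{\left(k,N \right)} = 6$
$R{\left(J,U \right)} = 3$ ($R{\left(J,U \right)} = 6 - 3 = 3$)
$R{\left(1,0 \right)} \left(-208\right) = 3 \left(-208\right) = -624$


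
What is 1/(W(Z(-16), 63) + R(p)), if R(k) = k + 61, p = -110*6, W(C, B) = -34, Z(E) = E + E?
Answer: -1/633 ≈ -0.0015798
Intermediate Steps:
Z(E) = 2*E
p = -660
R(k) = 61 + k
1/(W(Z(-16), 63) + R(p)) = 1/(-34 + (61 - 660)) = 1/(-34 - 599) = 1/(-633) = -1/633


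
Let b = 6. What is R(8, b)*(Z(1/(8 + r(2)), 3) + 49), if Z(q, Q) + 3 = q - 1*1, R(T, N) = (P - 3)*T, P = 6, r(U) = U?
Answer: 5412/5 ≈ 1082.4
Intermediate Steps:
R(T, N) = 3*T (R(T, N) = (6 - 3)*T = 3*T)
Z(q, Q) = -4 + q (Z(q, Q) = -3 + (q - 1*1) = -3 + (q - 1) = -3 + (-1 + q) = -4 + q)
R(8, b)*(Z(1/(8 + r(2)), 3) + 49) = (3*8)*((-4 + 1/(8 + 2)) + 49) = 24*((-4 + 1/10) + 49) = 24*(-39/10 + 49) = 24*(451/10) = 5412/5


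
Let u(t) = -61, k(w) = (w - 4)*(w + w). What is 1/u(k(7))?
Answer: -1/61 ≈ -0.016393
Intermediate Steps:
k(w) = 2*w*(-4 + w) (k(w) = (-4 + w)*(2*w) = 2*w*(-4 + w))
1/u(k(7)) = 1/(-61) = -1/61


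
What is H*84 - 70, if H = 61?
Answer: 5054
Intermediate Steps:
H*84 - 70 = 61*84 - 70 = 5124 - 70 = 5054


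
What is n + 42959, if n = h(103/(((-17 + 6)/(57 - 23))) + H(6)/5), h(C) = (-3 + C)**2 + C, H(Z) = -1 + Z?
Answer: 17578214/121 ≈ 1.4527e+5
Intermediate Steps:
h(C) = C + (-3 + C)**2
n = 12380175/121 (n = (103/(((-17 + 6)/(57 - 23))) + (-1 + 6)/5) + (-3 + (103/(((-17 + 6)/(57 - 23))) + (-1 + 6)/5))**2 = (103/((-11/34)) + 5*(1/5)) + (-3 + (103/((-11/34)) + 5*(1/5)))**2 = (103/((-11*1/34)) + 1) + (-3 + (103/((-11*1/34)) + 1))**2 = (103/(-11/34) + 1) + (-3 + (103/(-11/34) + 1))**2 = (103*(-34/11) + 1) + (-3 + (103*(-34/11) + 1))**2 = (-3502/11 + 1) + (-3 + (-3502/11 + 1))**2 = -3491/11 + (-3 - 3491/11)**2 = -3491/11 + (-3524/11)**2 = -3491/11 + 12418576/121 = 12380175/121 ≈ 1.0232e+5)
n + 42959 = 12380175/121 + 42959 = 17578214/121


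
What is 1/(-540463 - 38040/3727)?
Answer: -3727/2014343641 ≈ -1.8502e-6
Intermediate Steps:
1/(-540463 - 38040/3727) = 1/(-2014343641/3727) = -3727/2014343641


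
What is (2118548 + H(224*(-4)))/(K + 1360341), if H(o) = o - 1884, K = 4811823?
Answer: 176314/514347 ≈ 0.34279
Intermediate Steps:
H(o) = -1884 + o
(2118548 + H(224*(-4)))/(K + 1360341) = (2118548 + (-1884 + 224*(-4)))/(4811823 + 1360341) = (2118548 + (-1884 - 896))/6172164 = (2118548 - 2780)*(1/6172164) = 2115768*(1/6172164) = 176314/514347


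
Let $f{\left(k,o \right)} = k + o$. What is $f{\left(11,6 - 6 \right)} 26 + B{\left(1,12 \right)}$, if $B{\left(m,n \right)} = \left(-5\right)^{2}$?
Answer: $311$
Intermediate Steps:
$B{\left(m,n \right)} = 25$
$f{\left(11,6 - 6 \right)} 26 + B{\left(1,12 \right)} = \left(11 + \left(6 - 6\right)\right) 26 + 25 = \left(11 + 0\right) 26 + 25 = 11 \cdot 26 + 25 = 286 + 25 = 311$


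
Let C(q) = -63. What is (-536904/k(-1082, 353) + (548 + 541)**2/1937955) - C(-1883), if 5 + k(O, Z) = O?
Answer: 391499327934/702185695 ≈ 557.54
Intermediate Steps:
k(O, Z) = -5 + O
(-536904/k(-1082, 353) + (548 + 541)**2/1937955) - C(-1883) = (-536904/(-5 - 1082) + (548 + 541)**2/1937955) - 1*(-63) = (-536904/(-1087) + 1089**2*(1/1937955)) + 63 = (-536904*(-1/1087) + 1185921*(1/1937955)) + 63 = (536904/1087 + 395307/645985) + 63 = 347261629149/702185695 + 63 = 391499327934/702185695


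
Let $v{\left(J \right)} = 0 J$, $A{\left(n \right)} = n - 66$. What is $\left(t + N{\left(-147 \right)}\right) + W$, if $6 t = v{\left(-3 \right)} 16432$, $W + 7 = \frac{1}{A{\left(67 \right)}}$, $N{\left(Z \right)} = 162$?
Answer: $156$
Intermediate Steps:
$A{\left(n \right)} = -66 + n$ ($A{\left(n \right)} = n - 66 = -66 + n$)
$W = -6$ ($W = -7 + \frac{1}{-66 + 67} = -7 + 1^{-1} = -7 + 1 = -6$)
$v{\left(J \right)} = 0$
$t = 0$ ($t = \frac{0 \cdot 16432}{6} = \frac{1}{6} \cdot 0 = 0$)
$\left(t + N{\left(-147 \right)}\right) + W = \left(0 + 162\right) - 6 = 162 - 6 = 156$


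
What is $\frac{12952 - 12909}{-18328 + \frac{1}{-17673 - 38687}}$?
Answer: $- \frac{56360}{24022467} \approx -0.0023461$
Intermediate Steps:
$\frac{12952 - 12909}{-18328 + \frac{1}{-17673 - 38687}} = \frac{43}{-18328 + \frac{1}{-56360}} = \frac{43}{-18328 - \frac{1}{56360}} = \frac{43}{- \frac{1032966081}{56360}} = 43 \left(- \frac{56360}{1032966081}\right) = - \frac{56360}{24022467}$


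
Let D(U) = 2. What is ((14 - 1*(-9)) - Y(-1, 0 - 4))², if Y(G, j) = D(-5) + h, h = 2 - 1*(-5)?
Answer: 196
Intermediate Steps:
h = 7 (h = 2 + 5 = 7)
Y(G, j) = 9 (Y(G, j) = 2 + 7 = 9)
((14 - 1*(-9)) - Y(-1, 0 - 4))² = ((14 - 1*(-9)) - 1*9)² = ((14 + 9) - 9)² = (23 - 9)² = 14² = 196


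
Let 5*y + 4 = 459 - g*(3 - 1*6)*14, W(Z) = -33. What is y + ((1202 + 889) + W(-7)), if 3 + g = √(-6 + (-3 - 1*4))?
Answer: 10619/5 + 42*I*√13/5 ≈ 2123.8 + 30.287*I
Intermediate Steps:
g = -3 + I*√13 (g = -3 + √(-6 + (-3 - 1*4)) = -3 + √(-6 + (-3 - 4)) = -3 + √(-6 - 7) = -3 + √(-13) = -3 + I*√13 ≈ -3.0 + 3.6056*I)
y = 329/5 + 42*I*√13/5 (y = -⅘ + (459 - (-3 + I*√13)*(3 - 1*6)*14)/5 = -⅘ + (459 - (-3 + I*√13)*(3 - 6)*14)/5 = -⅘ + (459 - (-3 + I*√13)*(-3)*14)/5 = -⅘ + (459 - (9 - 3*I*√13)*14)/5 = -⅘ + (459 - (126 - 42*I*√13))/5 = -⅘ + (459 + (-126 + 42*I*√13))/5 = -⅘ + (333 + 42*I*√13)/5 = -⅘ + (333/5 + 42*I*√13/5) = 329/5 + 42*I*√13/5 ≈ 65.8 + 30.287*I)
y + ((1202 + 889) + W(-7)) = (329/5 + 42*I*√13/5) + ((1202 + 889) - 33) = (329/5 + 42*I*√13/5) + (2091 - 33) = (329/5 + 42*I*√13/5) + 2058 = 10619/5 + 42*I*√13/5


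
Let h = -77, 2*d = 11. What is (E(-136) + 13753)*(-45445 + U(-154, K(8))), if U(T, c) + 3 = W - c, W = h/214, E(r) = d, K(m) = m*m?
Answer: -268005811465/428 ≈ -6.2618e+8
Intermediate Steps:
K(m) = m²
d = 11/2 (d = (½)*11 = 11/2 ≈ 5.5000)
E(r) = 11/2
W = -77/214 ≈ -0.35981
U(T, c) = -719/214 - c (U(T, c) = -3 + (-77/214 - c) = -719/214 - c)
(E(-136) + 13753)*(-45445 + U(-154, K(8))) = (11/2 + 13753)*(-45445 + (-719/214 - 1*8²)) = 27517*(-45445 + (-719/214 - 1*64))/2 = 27517*(-45445 + (-719/214 - 64))/2 = 27517*(-45445 - 14415/214)/2 = (27517/2)*(-9739645/214) = -268005811465/428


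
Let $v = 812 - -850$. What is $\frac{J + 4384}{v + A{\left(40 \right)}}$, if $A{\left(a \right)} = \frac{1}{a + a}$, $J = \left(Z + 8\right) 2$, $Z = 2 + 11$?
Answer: $\frac{354080}{132961} \approx 2.663$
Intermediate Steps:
$v = 1662$ ($v = 812 + 850 = 1662$)
$Z = 13$
$J = 42$ ($J = \left(13 + 8\right) 2 = 21 \cdot 2 = 42$)
$A{\left(a \right)} = \frac{1}{2 a}$
$\frac{J + 4384}{v + A{\left(40 \right)}} = \frac{42 + 4384}{1662 + \frac{1}{2 \cdot 40}} = \frac{4426}{1662 + \frac{1}{2} \cdot \frac{1}{40}} = \frac{4426}{1662 + \frac{1}{80}} = \frac{4426}{\frac{132961}{80}} = 4426 \cdot \frac{80}{132961} = \frac{354080}{132961}$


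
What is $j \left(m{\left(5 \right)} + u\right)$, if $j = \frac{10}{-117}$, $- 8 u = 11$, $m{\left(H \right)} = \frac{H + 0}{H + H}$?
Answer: $\frac{35}{468} \approx 0.074786$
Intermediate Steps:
$m{\left(H \right)} = \frac{1}{2}$ ($m{\left(H \right)} = \frac{H}{2 H} = H \frac{1}{2 H} = \frac{1}{2}$)
$u = - \frac{11}{8}$ ($u = \left(- \frac{1}{8}\right) 11 = - \frac{11}{8} \approx -1.375$)
$j = - \frac{10}{117}$ ($j = 10 \left(- \frac{1}{117}\right) = - \frac{10}{117} \approx -0.08547$)
$j \left(m{\left(5 \right)} + u\right) = - \frac{10 \left(\frac{1}{2} - \frac{11}{8}\right)}{117} = \left(- \frac{10}{117}\right) \left(- \frac{7}{8}\right) = \frac{35}{468}$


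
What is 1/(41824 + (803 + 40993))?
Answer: 1/83620 ≈ 1.1959e-5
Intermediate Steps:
1/(41824 + (803 + 40993)) = 1/(41824 + 41796) = 1/83620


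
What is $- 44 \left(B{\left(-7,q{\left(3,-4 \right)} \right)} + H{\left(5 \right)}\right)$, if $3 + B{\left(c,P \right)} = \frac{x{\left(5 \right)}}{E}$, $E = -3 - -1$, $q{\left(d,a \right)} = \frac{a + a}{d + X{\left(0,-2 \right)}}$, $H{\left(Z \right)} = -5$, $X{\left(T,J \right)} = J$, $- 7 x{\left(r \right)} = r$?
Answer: $\frac{2354}{7} \approx 336.29$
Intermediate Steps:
$x{\left(r \right)} = - \frac{r}{7}$
$q{\left(d,a \right)} = \frac{2 a}{-2 + d}$ ($q{\left(d,a \right)} = \frac{a + a}{d - 2} = \frac{2 a}{-2 + d}$)
$E = -2$ ($E = -3 + 1 = -2$)
$B{\left(c,P \right)} = - \frac{37}{14}$ ($B{\left(c,P \right)} = -3 + \frac{\left(- \frac{1}{7}\right) 5}{-2} = -3 - - \frac{5}{14} = -3 + \frac{5}{14} = - \frac{37}{14}$)
$- 44 \left(B{\left(-7,q{\left(3,-4 \right)} \right)} + H{\left(5 \right)}\right) = - 44 \left(- \frac{37}{14} - 5\right) = \left(-44\right) \left(- \frac{107}{14}\right) = \frac{2354}{7}$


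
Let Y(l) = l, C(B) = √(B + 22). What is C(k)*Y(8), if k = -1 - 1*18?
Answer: 8*√3 ≈ 13.856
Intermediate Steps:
k = -19 (k = -1 - 18 = -19)
C(B) = √(22 + B)
C(k)*Y(8) = √(22 - 19)*8 = √3*8 = 8*√3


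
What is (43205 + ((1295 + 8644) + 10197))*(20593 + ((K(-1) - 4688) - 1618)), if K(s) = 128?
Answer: 913060515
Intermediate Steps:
(43205 + ((1295 + 8644) + 10197))*(20593 + ((K(-1) - 4688) - 1618)) = (43205 + ((1295 + 8644) + 10197))*(20593 + ((128 - 4688) - 1618)) = (43205 + (9939 + 10197))*(20593 + (-4560 - 1618)) = (43205 + 20136)*(20593 - 6178) = 63341*14415 = 913060515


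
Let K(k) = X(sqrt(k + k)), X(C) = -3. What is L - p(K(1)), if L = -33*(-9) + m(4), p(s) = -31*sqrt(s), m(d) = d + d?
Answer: 305 + 31*I*sqrt(3) ≈ 305.0 + 53.694*I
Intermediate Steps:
m(d) = 2*d
K(k) = -3
L = 305 (L = -33*(-9) + 2*4 = 297 + 8 = 305)
L - p(K(1)) = 305 - (-31)*sqrt(-3) = 305 - (-31)*I*sqrt(3) = 305 + 31*I*sqrt(3)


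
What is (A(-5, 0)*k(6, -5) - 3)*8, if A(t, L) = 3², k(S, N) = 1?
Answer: 48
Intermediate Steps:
A(t, L) = 9
(A(-5, 0)*k(6, -5) - 3)*8 = (9*1 - 3)*8 = (9 - 3)*8 = 6*8 = 48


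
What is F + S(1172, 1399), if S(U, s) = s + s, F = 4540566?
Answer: 4543364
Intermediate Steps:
S(U, s) = 2*s
F + S(1172, 1399) = 4540566 + 2*1399 = 4540566 + 2798 = 4543364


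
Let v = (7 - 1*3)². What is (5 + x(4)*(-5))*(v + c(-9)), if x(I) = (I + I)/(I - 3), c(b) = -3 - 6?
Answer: -245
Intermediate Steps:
c(b) = -9
x(I) = 2*I/(-3 + I) (x(I) = (2*I)/(-3 + I) = 2*I/(-3 + I))
v = 16 (v = (7 - 3)² = 4² = 16)
(5 + x(4)*(-5))*(v + c(-9)) = (5 + (2*4/(-3 + 4))*(-5))*(16 - 9) = (5 + (2*4/1)*(-5))*7 = (5 + (2*4*1)*(-5))*7 = (5 + 8*(-5))*7 = (5 - 40)*7 = -35*7 = -245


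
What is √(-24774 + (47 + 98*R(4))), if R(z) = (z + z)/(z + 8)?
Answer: I*√221955/3 ≈ 157.04*I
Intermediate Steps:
R(z) = 2*z/(8 + z) (R(z) = (2*z)/(8 + z) = 2*z/(8 + z))
√(-24774 + (47 + 98*R(4))) = √(-24774 + (47 + 98*(2*4/(8 + 4)))) = √(-24774 + (47 + 98*(2*4/12))) = √(-24774 + (47 + 98*(2*4*(1/12)))) = √(-24774 + (47 + 98*(⅔))) = √(-24774 + (47 + 196/3)) = √(-24774 + 337/3) = √(-73985/3) = I*√221955/3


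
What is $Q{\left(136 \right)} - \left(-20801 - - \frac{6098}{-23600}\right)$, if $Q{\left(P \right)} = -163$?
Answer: $\frac{243531449}{11800} \approx 20638.0$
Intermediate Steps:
$Q{\left(136 \right)} - \left(-20801 - - \frac{6098}{-23600}\right) = -163 - \left(-20801 - - \frac{6098}{-23600}\right) = -163 - \left(-20801 - \left(-6098\right) \left(- \frac{1}{23600}\right)\right) = -163 - \left(-20801 - \frac{3049}{11800}\right) = -163 - - \frac{245454849}{11800} = -163 + \frac{245454849}{11800} = \frac{243531449}{11800}$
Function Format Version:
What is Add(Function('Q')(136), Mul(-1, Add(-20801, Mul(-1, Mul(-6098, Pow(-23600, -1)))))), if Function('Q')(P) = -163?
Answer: Rational(243531449, 11800) ≈ 20638.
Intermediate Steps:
Add(Function('Q')(136), Mul(-1, Add(-20801, Mul(-1, Mul(-6098, Pow(-23600, -1)))))) = Add(-163, Mul(-1, Add(-20801, Mul(-1, Mul(-6098, Pow(-23600, -1)))))) = Add(-163, Mul(-1, Add(-20801, Mul(-1, Mul(-6098, Rational(-1, 23600)))))) = Add(-163, Mul(-1, Add(-20801, Mul(-1, Rational(3049, 11800))))) = Add(-163, Mul(-1, Add(-20801, Rational(-3049, 11800)))) = Add(-163, Mul(-1, Rational(-245454849, 11800))) = Add(-163, Rational(245454849, 11800)) = Rational(243531449, 11800)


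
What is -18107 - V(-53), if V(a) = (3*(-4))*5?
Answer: -18047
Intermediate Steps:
V(a) = -60 (V(a) = -12*5 = -60)
-18107 - V(-53) = -18107 - 1*(-60) = -18107 + 60 = -18047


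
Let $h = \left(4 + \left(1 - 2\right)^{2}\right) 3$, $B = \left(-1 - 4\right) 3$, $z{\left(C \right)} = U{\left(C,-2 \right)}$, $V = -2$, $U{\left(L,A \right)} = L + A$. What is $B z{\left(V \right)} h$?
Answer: $900$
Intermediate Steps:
$U{\left(L,A \right)} = A + L$
$z{\left(C \right)} = -2 + C$
$B = -15$ ($B = \left(-5\right) 3 = -15$)
$h = 15$ ($h = \left(4 + \left(-1\right)^{2}\right) 3 = \left(4 + 1\right) 3 = 5 \cdot 3 = 15$)
$B z{\left(V \right)} h = - 15 \left(-2 - 2\right) 15 = \left(-15\right) \left(-4\right) 15 = 60 \cdot 15 = 900$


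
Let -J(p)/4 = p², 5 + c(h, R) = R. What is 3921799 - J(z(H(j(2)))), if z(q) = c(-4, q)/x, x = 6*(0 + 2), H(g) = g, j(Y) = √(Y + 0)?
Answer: 15687199/4 - 5*√2/18 ≈ 3.9218e+6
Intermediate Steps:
j(Y) = √Y
c(h, R) = -5 + R
x = 12 (x = 6*2 = 12)
z(q) = -5/12 + q/12 (z(q) = (-5 + q)/12 = (-5 + q)*(1/12) = -5/12 + q/12)
J(p) = -4*p²
3921799 - J(z(H(j(2)))) = 3921799 - (-4)*(-5/12 + √2/12)² = 3921799 + 4*(-5/12 + √2/12)²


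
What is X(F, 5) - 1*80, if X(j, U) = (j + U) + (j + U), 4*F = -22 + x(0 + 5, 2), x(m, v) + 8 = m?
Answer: -165/2 ≈ -82.500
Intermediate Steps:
x(m, v) = -8 + m
F = -25/4 (F = (-22 + (-8 + (0 + 5)))/4 = (-22 + (-8 + 5))/4 = (-22 - 3)/4 = (¼)*(-25) = -25/4 ≈ -6.2500)
X(j, U) = 2*U + 2*j (X(j, U) = (U + j) + (U + j) = 2*U + 2*j)
X(F, 5) - 1*80 = (2*5 + 2*(-25/4)) - 1*80 = (10 - 25/2) - 80 = -5/2 - 80 = -165/2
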